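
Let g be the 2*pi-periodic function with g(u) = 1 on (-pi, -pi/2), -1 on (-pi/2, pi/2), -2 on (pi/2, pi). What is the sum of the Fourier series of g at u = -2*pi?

-1

u = -2*pi differs from u = 0 by -1 full period(s), and the series is 2*pi-periodic.
g is continuous at u = 0 with value -1, so the series converges to -1 there.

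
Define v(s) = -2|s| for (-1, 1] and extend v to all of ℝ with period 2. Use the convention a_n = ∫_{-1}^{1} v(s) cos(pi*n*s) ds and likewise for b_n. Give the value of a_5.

a_5 = ∫_{-1}^{1} v(s) cos(5*pi*s) ds.
v is even and cos(5*pi*s) is even, so the integrand is even and a_5 = 2 ∫_0^{1} v(s) cos(5*pi*s) ds.
Integrating by parts (boundary term plus one more integral), an antiderivative of (-2*s) cos(5*pi*s) is -2*s*sin(5*pi*s)/(5*pi) - 2*cos(5*pi*s)/(25*pi**2); evaluating from 0 to 1: ∫_{0}^{1} (-2*s) cos(5*pi*s) ds = (2/(25*pi**2)) - (-2/(25*pi**2)) = 4/(25*pi**2).
Hence a_5 = 2·(4/(25*pi**2)) = 8/(25*pi**2).

8/(25*pi**2)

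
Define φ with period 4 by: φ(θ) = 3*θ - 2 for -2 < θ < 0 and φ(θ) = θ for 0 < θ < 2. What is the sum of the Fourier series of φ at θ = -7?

1

θ = -7 differs from θ = 1 by -2 full period(s), and the series is 4-periodic.
φ is continuous at θ = 1 with value 1, so the series converges to 1 there.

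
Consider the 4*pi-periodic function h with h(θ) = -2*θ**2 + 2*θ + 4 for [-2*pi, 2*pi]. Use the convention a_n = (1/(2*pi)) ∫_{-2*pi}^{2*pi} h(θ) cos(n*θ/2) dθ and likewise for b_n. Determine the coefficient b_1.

b_1 = (1/(2*pi)) ∫_{-2*pi}^{2*pi} h(θ) sin(θ/2) dθ.
Integrating by parts twice (tabular method), an antiderivative of (-2*θ**2 + 2*θ + 4) sin(θ/2) is 4*θ**2*cos(θ/2) - 16*θ*sin(θ/2) - 4*θ*cos(θ/2) + 8*sin(θ/2) - 40*cos(θ/2); evaluating from -2*pi to 2*pi: ∫_{-2*pi}^{2*pi} (-2*θ**2 + 2*θ + 4) sin(θ/2) dθ = (-16*pi**2 + 8*pi + 40) - (-16*pi**2 - 8*pi + 40) = 16*pi.
Hence b_1 = (1/(2*pi))·(16*pi) = 8.

8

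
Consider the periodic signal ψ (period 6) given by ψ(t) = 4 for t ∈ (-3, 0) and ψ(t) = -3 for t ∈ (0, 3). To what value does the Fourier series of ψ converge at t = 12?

t = 12 differs from t = 0 by 2 full period(s), and the series is 6-periodic.
At t = 0 the one-sided limits are ψ(0^-) = 4 and ψ(0^+) = -3.
By Dirichlet's theorem the series converges to their average, [(4) + (-3)]/2 = 1/2.

1/2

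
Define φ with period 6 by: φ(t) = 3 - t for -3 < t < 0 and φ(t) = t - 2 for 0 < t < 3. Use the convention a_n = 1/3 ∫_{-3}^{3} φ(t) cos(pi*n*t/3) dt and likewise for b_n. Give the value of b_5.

b_5 = 1/3 ∫_{-3}^{3} φ(t) sin(5*pi*t/3) dt.
Split the integral at the breakpoints.
Integrating by parts (boundary term plus one more integral), an antiderivative of (3 - t) sin(5*pi*t/3) is 3*t*cos(5*pi*t/3)/(5*pi) - 9*sin(5*pi*t/3)/(25*pi**2) - 9*cos(5*pi*t/3)/(5*pi); evaluating from -3 to 0: ∫_{-3}^{0} (3 - t) sin(5*pi*t/3) dt = (-9/(5*pi)) - (18/(5*pi)) = -27/(5*pi).
Integrating by parts (boundary term plus one more integral), an antiderivative of (t - 2) sin(5*pi*t/3) is -3*t*cos(5*pi*t/3)/(5*pi) + 9*sin(5*pi*t/3)/(25*pi**2) + 6*cos(5*pi*t/3)/(5*pi); evaluating from 0 to 3: ∫_{0}^{3} (t - 2) sin(5*pi*t/3) dt = (3/(5*pi)) - (6/(5*pi)) = -3/(5*pi).
Summing the pieces and multiplying by (1/3) gives b_5 = -2/pi.

-2/pi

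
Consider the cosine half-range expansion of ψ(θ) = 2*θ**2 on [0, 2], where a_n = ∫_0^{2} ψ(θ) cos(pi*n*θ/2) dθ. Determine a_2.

a_2 = ∫_0^{2} (2*θ**2) cos(pi*θ) dθ.
Integrating by parts twice (tabular method), an antiderivative of (2*θ**2) cos(pi*θ) is 2*θ**2*sin(pi*θ)/pi + 4*θ*cos(pi*θ)/pi**2 - 4*sin(pi*θ)/pi**3; evaluating from 0 to 2: ∫_{0}^{2} (2*θ**2) cos(pi*θ) dθ = (8/pi**2) - (0) = 8/pi**2.
Hence a_2 = 8/pi**2.

8/pi**2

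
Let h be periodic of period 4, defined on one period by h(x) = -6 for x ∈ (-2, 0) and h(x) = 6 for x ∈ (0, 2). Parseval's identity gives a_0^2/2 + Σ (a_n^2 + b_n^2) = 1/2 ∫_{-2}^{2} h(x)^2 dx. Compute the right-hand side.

72

1/2 ∫_{-2}^{2} h(x)^2 dx = 1/2 · (144) = 72.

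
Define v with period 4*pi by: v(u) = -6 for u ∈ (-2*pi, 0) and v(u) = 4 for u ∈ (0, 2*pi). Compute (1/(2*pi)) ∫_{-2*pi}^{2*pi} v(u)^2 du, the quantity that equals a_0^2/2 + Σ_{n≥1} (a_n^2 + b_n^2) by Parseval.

52

(1/(2*pi)) ∫_{-2*pi}^{2*pi} v(u)^2 du = (1/(2*pi)) · (104*pi) = 52.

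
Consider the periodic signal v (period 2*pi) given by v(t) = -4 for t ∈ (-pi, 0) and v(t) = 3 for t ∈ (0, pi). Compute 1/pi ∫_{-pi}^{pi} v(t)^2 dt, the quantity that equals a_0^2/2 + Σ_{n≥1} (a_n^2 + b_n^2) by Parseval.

1/pi ∫_{-pi}^{pi} v(t)^2 dt = 1/pi · (25*pi) = 25.

25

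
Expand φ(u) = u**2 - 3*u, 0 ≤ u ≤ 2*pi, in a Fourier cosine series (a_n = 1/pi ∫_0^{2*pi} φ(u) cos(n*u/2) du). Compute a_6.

4/9

a_6 = 1/pi ∫_0^{2*pi} (u**2 - 3*u) cos(3*u) du.
Integrating by parts twice (tabular method), an antiderivative of (u**2 - 3*u) cos(3*u) is u**2*sin(3*u)/3 - u*sin(3*u) + 2*u*cos(3*u)/9 - 2*sin(3*u)/27 - cos(3*u)/3; evaluating from 0 to 2*pi: ∫_{0}^{2*pi} (u**2 - 3*u) cos(3*u) du = (-1/3 + 4*pi/9) - (-1/3) = 4*pi/9.
Hence a_6 = (1/pi)·(4*pi/9) = 4/9.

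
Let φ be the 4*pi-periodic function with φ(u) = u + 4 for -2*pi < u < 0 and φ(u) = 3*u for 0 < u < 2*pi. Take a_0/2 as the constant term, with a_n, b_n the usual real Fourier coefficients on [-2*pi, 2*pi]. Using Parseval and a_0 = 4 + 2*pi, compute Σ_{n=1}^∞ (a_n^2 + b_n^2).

Parseval: a_0^2/2 + Σ_{n≥1} (a_n^2+b_n^2) = (1/(2*pi)) ∫_{-2*pi}^{2*pi} φ(u)^2 du = -8*pi + 16 + 40*pi**2/3.
Subtract a_0^2/2 = 2*(2 + pi)**2: Σ (a_n^2+b_n^2) = -16*pi + 8 + 34*pi**2/3.

-16*pi + 8 + 34*pi**2/3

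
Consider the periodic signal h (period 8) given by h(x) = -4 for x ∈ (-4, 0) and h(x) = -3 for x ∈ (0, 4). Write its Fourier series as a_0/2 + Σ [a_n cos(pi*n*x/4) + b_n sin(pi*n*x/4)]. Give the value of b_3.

b_3 = 1/4 ∫_{-4}^{4} h(x) sin(3*pi*x/4) dx.
Split the integral at the breakpoints.
Directly, an antiderivative of (-4) sin(3*pi*x/4) is 16*cos(3*pi*x/4)/(3*pi); evaluating from -4 to 0: ∫_{-4}^{0} (-4) sin(3*pi*x/4) dx = (16/(3*pi)) - (-16/(3*pi)) = 32/(3*pi).
Directly, an antiderivative of (-3) sin(3*pi*x/4) is 4*cos(3*pi*x/4)/pi; evaluating from 0 to 4: ∫_{0}^{4} (-3) sin(3*pi*x/4) dx = (-4/pi) - (4/pi) = -8/pi.
Summing the pieces and multiplying by (1/4) gives b_3 = 2/(3*pi).

2/(3*pi)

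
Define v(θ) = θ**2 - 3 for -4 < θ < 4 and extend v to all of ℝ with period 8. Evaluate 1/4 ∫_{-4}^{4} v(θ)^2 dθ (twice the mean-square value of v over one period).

282/5

1/4 ∫_{-4}^{4} v(θ)^2 dθ = 1/4 · (1128/5) = 282/5.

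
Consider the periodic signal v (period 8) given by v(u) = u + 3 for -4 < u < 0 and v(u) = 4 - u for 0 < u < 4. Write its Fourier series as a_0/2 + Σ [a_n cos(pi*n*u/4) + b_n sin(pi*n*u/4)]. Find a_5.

16/(25*pi**2)

a_5 = 1/4 ∫_{-4}^{4} v(u) cos(5*pi*u/4) du.
Split the integral at the breakpoints.
Integrating by parts (boundary term plus one more integral), an antiderivative of (u + 3) cos(5*pi*u/4) is 4*u*sin(5*pi*u/4)/(5*pi) + 12*sin(5*pi*u/4)/(5*pi) + 16*cos(5*pi*u/4)/(25*pi**2); evaluating from -4 to 0: ∫_{-4}^{0} (u + 3) cos(5*pi*u/4) du = (16/(25*pi**2)) - (-16/(25*pi**2)) = 32/(25*pi**2).
Integrating by parts (boundary term plus one more integral), an antiderivative of (4 - u) cos(5*pi*u/4) is -4*u*sin(5*pi*u/4)/(5*pi) + 16*sin(5*pi*u/4)/(5*pi) - 16*cos(5*pi*u/4)/(25*pi**2); evaluating from 0 to 4: ∫_{0}^{4} (4 - u) cos(5*pi*u/4) du = (16/(25*pi**2)) - (-16/(25*pi**2)) = 32/(25*pi**2).
Summing the pieces and multiplying by (1/4) gives a_5 = 16/(25*pi**2).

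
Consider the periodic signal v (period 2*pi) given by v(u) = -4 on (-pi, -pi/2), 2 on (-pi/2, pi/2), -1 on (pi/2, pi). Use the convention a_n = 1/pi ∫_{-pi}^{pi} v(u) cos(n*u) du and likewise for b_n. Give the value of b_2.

b_2 = 1/pi ∫_{-pi}^{pi} v(u) sin(2*u) du.
Split the integral at the breakpoints.
Directly, an antiderivative of (-4) sin(2*u) is 2*cos(2*u); evaluating from -pi to -pi/2: ∫_{-pi}^{-pi/2} (-4) sin(2*u) du = (-2) - (2) = -4.
Directly, an antiderivative of (2) sin(2*u) is -cos(2*u); evaluating from -pi/2 to pi/2: ∫_{-pi/2}^{pi/2} (2) sin(2*u) du = (1) - (1) = 0.
Directly, an antiderivative of (-1) sin(2*u) is cos(2*u)/2; evaluating from pi/2 to pi: ∫_{pi/2}^{pi} (-1) sin(2*u) du = (1/2) - (-1/2) = 1.
Summing the pieces and multiplying by (1/pi) gives b_2 = -3/pi.

-3/pi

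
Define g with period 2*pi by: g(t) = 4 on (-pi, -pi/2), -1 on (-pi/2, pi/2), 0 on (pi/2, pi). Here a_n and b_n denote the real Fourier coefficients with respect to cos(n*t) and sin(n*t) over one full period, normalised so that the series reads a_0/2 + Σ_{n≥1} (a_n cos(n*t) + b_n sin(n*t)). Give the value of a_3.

a_3 = 1/pi ∫_{-pi}^{pi} g(t) cos(3*t) dt.
Split the integral at the breakpoints.
Directly, an antiderivative of (4) cos(3*t) is 4*sin(3*t)/3; evaluating from -pi to -pi/2: ∫_{-pi}^{-pi/2} (4) cos(3*t) dt = (4/3) - (0) = 4/3.
Directly, an antiderivative of (-1) cos(3*t) is -sin(3*t)/3; evaluating from -pi/2 to pi/2: ∫_{-pi/2}^{pi/2} (-1) cos(3*t) dt = (1/3) - (-1/3) = 2/3.
∫_{pi/2}^{pi} (0) cos(3*t) dt = 0.
Summing the pieces and multiplying by (1/pi) gives a_3 = 2/pi.

2/pi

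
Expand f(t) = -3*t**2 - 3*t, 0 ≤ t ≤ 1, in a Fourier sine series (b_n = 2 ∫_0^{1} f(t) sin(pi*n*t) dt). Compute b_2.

6/pi

b_2 = 2 ∫_0^{1} (-3*t**2 - 3*t) sin(2*pi*t) dt.
Integrating by parts twice (tabular method), an antiderivative of (-3*t**2 - 3*t) sin(2*pi*t) is 3*t**2*cos(2*pi*t)/(2*pi) - 3*t*sin(2*pi*t)/(2*pi**2) + 3*t*cos(2*pi*t)/(2*pi) - 3*sin(2*pi*t)/(4*pi**2) - 3*cos(2*pi*t)/(4*pi**3); evaluating from 0 to 1: ∫_{0}^{1} (-3*t**2 - 3*t) sin(2*pi*t) dt = (-3/(4*pi**3) + 3/pi) - (-3/(4*pi**3)) = 3/pi.
Hence b_2 = 2·(3/pi) = 6/pi.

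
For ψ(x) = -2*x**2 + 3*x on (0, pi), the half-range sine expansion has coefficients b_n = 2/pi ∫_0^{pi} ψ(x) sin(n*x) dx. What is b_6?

-1 + 2*pi/3

b_6 = 2/pi ∫_0^{pi} (-2*x**2 + 3*x) sin(6*x) dx.
Integrating by parts twice (tabular method), an antiderivative of (-2*x**2 + 3*x) sin(6*x) is x**2*cos(6*x)/3 - x*sin(6*x)/9 - x*cos(6*x)/2 + sin(6*x)/12 - cos(6*x)/54; evaluating from 0 to pi: ∫_{0}^{pi} (-2*x**2 + 3*x) sin(6*x) dx = (-pi/2 - 1/54 + pi**2/3) - (-1/54) = pi*(-3 + 2*pi)/6.
Hence b_6 = (2/pi)·(pi*(-3 + 2*pi)/6) = -1 + 2*pi/3.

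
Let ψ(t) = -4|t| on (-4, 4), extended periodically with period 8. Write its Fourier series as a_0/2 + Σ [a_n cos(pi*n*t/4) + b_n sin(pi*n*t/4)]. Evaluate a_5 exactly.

a_5 = 1/4 ∫_{-4}^{4} ψ(t) cos(5*pi*t/4) dt.
ψ is even and cos(5*pi*t/4) is even, so the integrand is even and a_5 = 1/2 ∫_0^{4} ψ(t) cos(5*pi*t/4) dt.
Integrating by parts (boundary term plus one more integral), an antiderivative of (-4*t) cos(5*pi*t/4) is -16*t*sin(5*pi*t/4)/(5*pi) - 64*cos(5*pi*t/4)/(25*pi**2); evaluating from 0 to 4: ∫_{0}^{4} (-4*t) cos(5*pi*t/4) dt = (64/(25*pi**2)) - (-64/(25*pi**2)) = 128/(25*pi**2).
Hence a_5 = (1/2)·(128/(25*pi**2)) = 64/(25*pi**2).

64/(25*pi**2)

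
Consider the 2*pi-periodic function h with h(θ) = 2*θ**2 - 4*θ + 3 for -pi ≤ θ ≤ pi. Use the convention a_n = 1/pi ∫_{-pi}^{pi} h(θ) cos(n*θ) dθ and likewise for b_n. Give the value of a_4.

a_4 = 1/pi ∫_{-pi}^{pi} h(θ) cos(4*θ) dθ.
Integrating by parts twice (tabular method), an antiderivative of (2*θ**2 - 4*θ + 3) cos(4*θ) is θ**2*sin(4*θ)/2 - θ*sin(4*θ) + θ*cos(4*θ)/4 + 11*sin(4*θ)/16 - cos(4*θ)/4; evaluating from -pi to pi: ∫_{-pi}^{pi} (2*θ**2 - 4*θ + 3) cos(4*θ) dθ = (-1/4 + pi/4) - (-pi/4 - 1/4) = pi/2.
Hence a_4 = (1/pi)·(pi/2) = 1/2.

1/2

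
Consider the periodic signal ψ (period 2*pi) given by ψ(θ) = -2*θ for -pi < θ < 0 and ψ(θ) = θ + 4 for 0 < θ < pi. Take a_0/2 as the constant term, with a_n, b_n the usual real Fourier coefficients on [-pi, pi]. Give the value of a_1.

-6/pi

a_1 = 1/pi ∫_{-pi}^{pi} ψ(θ) cos(θ) dθ.
Split the integral at the breakpoints.
Integrating by parts (boundary term plus one more integral), an antiderivative of (-2*θ) cos(θ) is -2*θ*sin(θ) - 2*cos(θ); evaluating from -pi to 0: ∫_{-pi}^{0} (-2*θ) cos(θ) dθ = (-2) - (2) = -4.
Integrating by parts (boundary term plus one more integral), an antiderivative of (θ + 4) cos(θ) is θ*sin(θ) + 4*sin(θ) + cos(θ); evaluating from 0 to pi: ∫_{0}^{pi} (θ + 4) cos(θ) dθ = (-1) - (1) = -2.
Summing the pieces and multiplying by (1/pi) gives a_1 = -6/pi.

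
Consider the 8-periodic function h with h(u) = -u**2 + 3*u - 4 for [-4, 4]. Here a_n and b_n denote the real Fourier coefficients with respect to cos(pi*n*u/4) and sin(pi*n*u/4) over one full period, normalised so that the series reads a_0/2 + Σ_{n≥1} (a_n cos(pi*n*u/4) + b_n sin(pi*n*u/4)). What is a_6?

-16/(9*pi**2)

a_6 = 1/4 ∫_{-4}^{4} h(u) cos(3*pi*u/2) du.
Integrating by parts twice (tabular method), an antiderivative of (-u**2 + 3*u - 4) cos(3*pi*u/2) is -2*u**2*sin(3*pi*u/2)/(3*pi) + 2*u*sin(3*pi*u/2)/pi - 8*u*cos(3*pi*u/2)/(9*pi**2) - 8*sin(3*pi*u/2)/(3*pi) + 16*sin(3*pi*u/2)/(27*pi**3) + 4*cos(3*pi*u/2)/(3*pi**2); evaluating from -4 to 4: ∫_{-4}^{4} (-u**2 + 3*u - 4) cos(3*pi*u/2) du = (-20/(9*pi**2)) - (44/(9*pi**2)) = -64/(9*pi**2).
Hence a_6 = (1/4)·(-64/(9*pi**2)) = -16/(9*pi**2).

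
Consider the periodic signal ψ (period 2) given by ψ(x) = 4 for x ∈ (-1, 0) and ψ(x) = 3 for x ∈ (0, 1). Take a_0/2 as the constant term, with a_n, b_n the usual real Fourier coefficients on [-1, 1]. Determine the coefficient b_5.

-2/(5*pi)

b_5 = ∫_{-1}^{1} ψ(x) sin(5*pi*x) dx.
Split the integral at the breakpoints.
Directly, an antiderivative of (4) sin(5*pi*x) is -4*cos(5*pi*x)/(5*pi); evaluating from -1 to 0: ∫_{-1}^{0} (4) sin(5*pi*x) dx = (-4/(5*pi)) - (4/(5*pi)) = -8/(5*pi).
Directly, an antiderivative of (3) sin(5*pi*x) is -3*cos(5*pi*x)/(5*pi); evaluating from 0 to 1: ∫_{0}^{1} (3) sin(5*pi*x) dx = (3/(5*pi)) - (-3/(5*pi)) = 6/(5*pi).
Summing the pieces gives b_5 = -2/(5*pi).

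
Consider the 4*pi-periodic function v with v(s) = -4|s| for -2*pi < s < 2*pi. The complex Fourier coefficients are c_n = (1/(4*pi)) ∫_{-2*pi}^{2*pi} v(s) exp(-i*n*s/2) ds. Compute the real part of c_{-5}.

16/(25*pi)

Since v is real-valued, Re(c_{-5}) = (1/(4*pi)) ∫_{-2*pi}^{2*pi} v(s) cos(-5*s/2) ds = a_{5}/2.
v is even and cos(-5*s/2) is even, so the integrand is even: ∫_{-2*pi}^{2*pi} v(s) cos(-5*s/2) ds = 2∫_0^{2*pi} v(s) cos(-5*s/2) ds.
Integrating by parts (boundary term plus one more integral), an antiderivative of (-4*s) cos(-5*s/2) is -8*s*sin(5*s/2)/5 - 16*cos(5*s/2)/25; evaluating from 0 to 2*pi: ∫_{0}^{2*pi} (-4*s) cos(-5*s/2) ds = (16/25) - (-16/25) = 32/25.
So ∫_{-2*pi}^{2*pi} v(s) cos(-5*s/2) ds = 64/25.
Hence Re(c_{-5}) = (1/(4*pi))·(64/25) = 16/(25*pi).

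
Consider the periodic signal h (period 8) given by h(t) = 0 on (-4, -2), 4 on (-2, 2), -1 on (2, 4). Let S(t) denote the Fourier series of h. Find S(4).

-1/2

t = 4 differs from t = -4 by 1 full period(s), and the series is 8-periodic.
At t = -4 the one-sided limits are h(-4^-) = -1 and h(-4^+) = 0.
By Dirichlet's theorem the series converges to their average, [(-1) + (0)]/2 = -1/2.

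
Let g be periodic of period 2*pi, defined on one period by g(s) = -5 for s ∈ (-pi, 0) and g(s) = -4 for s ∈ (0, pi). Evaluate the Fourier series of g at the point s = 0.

-9/2

At s = 0 the one-sided limits are g(0^-) = -5 and g(0^+) = -4.
By Dirichlet's theorem the series converges to their average, [(-5) + (-4)]/2 = -9/2.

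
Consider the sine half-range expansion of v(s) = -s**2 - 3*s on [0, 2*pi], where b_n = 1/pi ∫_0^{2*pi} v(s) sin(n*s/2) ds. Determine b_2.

b_2 = 1/pi ∫_0^{2*pi} (-s**2 - 3*s) sin(s) ds.
Integrating by parts twice (tabular method), an antiderivative of (-s**2 - 3*s) sin(s) is s**2*cos(s) - 2*s*sin(s) + 3*s*cos(s) - 3*sin(s) - 2*cos(s); evaluating from 0 to 2*pi: ∫_{0}^{2*pi} (-s**2 - 3*s) sin(s) ds = (-2 + 6*pi + 4*pi**2) - (-2) = 2*pi*(3 + 2*pi).
Hence b_2 = (1/pi)·(2*pi*(3 + 2*pi)) = 6 + 4*pi.

6 + 4*pi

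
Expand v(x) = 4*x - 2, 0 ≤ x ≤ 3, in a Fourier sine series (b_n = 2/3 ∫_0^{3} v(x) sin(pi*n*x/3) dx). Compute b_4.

-6/pi

b_4 = 2/3 ∫_0^{3} (4*x - 2) sin(4*pi*x/3) dx.
Integrating by parts (boundary term plus one more integral), an antiderivative of (4*x - 2) sin(4*pi*x/3) is -3*x*cos(4*pi*x/3)/pi + 9*sin(4*pi*x/3)/(4*pi**2) + 3*cos(4*pi*x/3)/(2*pi); evaluating from 0 to 3: ∫_{0}^{3} (4*x - 2) sin(4*pi*x/3) dx = (-15/(2*pi)) - (3/(2*pi)) = -9/pi.
Hence b_4 = (2/3)·(-9/pi) = -6/pi.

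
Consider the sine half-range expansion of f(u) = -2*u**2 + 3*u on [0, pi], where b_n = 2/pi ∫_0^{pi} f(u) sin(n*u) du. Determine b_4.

-3/2 + pi

b_4 = 2/pi ∫_0^{pi} (-2*u**2 + 3*u) sin(4*u) du.
Integrating by parts twice (tabular method), an antiderivative of (-2*u**2 + 3*u) sin(4*u) is u**2*cos(4*u)/2 - u*sin(4*u)/4 - 3*u*cos(4*u)/4 + 3*sin(4*u)/16 - cos(4*u)/16; evaluating from 0 to pi: ∫_{0}^{pi} (-2*u**2 + 3*u) sin(4*u) du = (-3*pi/4 - 1/16 + pi**2/2) - (-1/16) = pi*(-3 + 2*pi)/4.
Hence b_4 = (2/pi)·(pi*(-3 + 2*pi)/4) = -3/2 + pi.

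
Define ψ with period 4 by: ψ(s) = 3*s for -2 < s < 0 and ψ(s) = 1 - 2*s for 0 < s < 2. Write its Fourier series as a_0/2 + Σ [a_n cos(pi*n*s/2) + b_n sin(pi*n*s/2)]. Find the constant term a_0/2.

a_0 = 1/2 ∫_{-2}^{2} ψ(s) ds = 1/2 · (-8) = -4.
So the constant term a_0/2 = -2.

-2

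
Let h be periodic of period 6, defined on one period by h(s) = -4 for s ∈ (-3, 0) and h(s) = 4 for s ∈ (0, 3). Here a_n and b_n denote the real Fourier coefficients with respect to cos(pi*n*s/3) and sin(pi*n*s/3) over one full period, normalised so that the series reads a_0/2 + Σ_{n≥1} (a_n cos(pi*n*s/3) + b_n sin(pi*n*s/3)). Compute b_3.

b_3 = 1/3 ∫_{-3}^{3} h(s) sin(pi*s) ds.
h is odd and sin(pi*s) is odd, so the integrand is even and b_3 = 2/3 ∫_0^{3} h(s) sin(pi*s) ds.
Directly, an antiderivative of (4) sin(pi*s) is -4*cos(pi*s)/pi; evaluating from 0 to 3: ∫_{0}^{3} (4) sin(pi*s) ds = (4/pi) - (-4/pi) = 8/pi.
Hence b_3 = (2/3)·(8/pi) = 16/(3*pi).

16/(3*pi)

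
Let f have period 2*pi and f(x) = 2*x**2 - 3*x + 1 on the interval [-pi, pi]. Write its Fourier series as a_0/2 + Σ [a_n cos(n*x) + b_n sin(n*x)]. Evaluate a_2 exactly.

a_2 = 1/pi ∫_{-pi}^{pi} f(x) cos(2*x) dx.
Integrating by parts twice (tabular method), an antiderivative of (2*x**2 - 3*x + 1) cos(2*x) is x**2*sin(2*x) - 3*x*sin(2*x)/2 + x*cos(2*x) - 3*cos(2*x)/4; evaluating from -pi to pi: ∫_{-pi}^{pi} (2*x**2 - 3*x + 1) cos(2*x) dx = (-3/4 + pi) - (-pi - 3/4) = 2*pi.
Hence a_2 = (1/pi)·(2*pi) = 2.

2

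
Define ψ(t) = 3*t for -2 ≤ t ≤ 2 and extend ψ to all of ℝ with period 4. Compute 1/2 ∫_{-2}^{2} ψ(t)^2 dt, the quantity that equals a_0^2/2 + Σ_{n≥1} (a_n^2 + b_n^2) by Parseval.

24

1/2 ∫_{-2}^{2} ψ(t)^2 dt = 1/2 · (48) = 24.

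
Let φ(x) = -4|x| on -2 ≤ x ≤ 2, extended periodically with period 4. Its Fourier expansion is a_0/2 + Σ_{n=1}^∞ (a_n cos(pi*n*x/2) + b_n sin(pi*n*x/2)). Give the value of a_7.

32/(49*pi**2)

a_7 = 1/2 ∫_{-2}^{2} φ(x) cos(7*pi*x/2) dx.
φ is even and cos(7*pi*x/2) is even, so the integrand is even and a_7 = ∫_0^{2} φ(x) cos(7*pi*x/2) dx.
Integrating by parts (boundary term plus one more integral), an antiderivative of (-4*x) cos(7*pi*x/2) is -8*x*sin(7*pi*x/2)/(7*pi) - 16*cos(7*pi*x/2)/(49*pi**2); evaluating from 0 to 2: ∫_{0}^{2} (-4*x) cos(7*pi*x/2) dx = (16/(49*pi**2)) - (-16/(49*pi**2)) = 32/(49*pi**2).
Hence a_7 = 32/(49*pi**2).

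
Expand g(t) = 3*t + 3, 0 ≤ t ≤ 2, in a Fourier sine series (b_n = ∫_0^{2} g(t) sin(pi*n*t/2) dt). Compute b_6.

-2/pi

b_6 = ∫_0^{2} (3*t + 3) sin(3*pi*t) dt.
Integrating by parts (boundary term plus one more integral), an antiderivative of (3*t + 3) sin(3*pi*t) is -t*cos(3*pi*t)/pi + sin(3*pi*t)/(3*pi**2) - cos(3*pi*t)/pi; evaluating from 0 to 2: ∫_{0}^{2} (3*t + 3) sin(3*pi*t) dt = (-3/pi) - (-1/pi) = -2/pi.
Hence b_6 = -2/pi.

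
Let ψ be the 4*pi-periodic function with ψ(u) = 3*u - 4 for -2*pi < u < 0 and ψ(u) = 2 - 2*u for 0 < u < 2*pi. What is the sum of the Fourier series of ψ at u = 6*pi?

-5*pi - 1

u = 6*pi differs from u = -2*pi by 2 full period(s), and the series is 4*pi-periodic.
At u = -2*pi the one-sided limits are ψ(-2*pi^-) = 2 - 4*pi and ψ(-2*pi^+) = -6*pi - 4.
By Dirichlet's theorem the series converges to their average, [(2 - 4*pi) + (-6*pi - 4)]/2 = -5*pi - 1.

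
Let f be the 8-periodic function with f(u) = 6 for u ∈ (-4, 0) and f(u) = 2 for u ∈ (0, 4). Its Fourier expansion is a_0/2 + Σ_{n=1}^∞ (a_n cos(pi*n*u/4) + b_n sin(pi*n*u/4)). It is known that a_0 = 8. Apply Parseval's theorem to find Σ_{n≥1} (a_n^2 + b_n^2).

8

Parseval: a_0^2/2 + Σ_{n≥1} (a_n^2+b_n^2) = 1/4 ∫_{-4}^{4} f(u)^2 du = 40.
Subtract a_0^2/2 = 32: Σ (a_n^2+b_n^2) = 8.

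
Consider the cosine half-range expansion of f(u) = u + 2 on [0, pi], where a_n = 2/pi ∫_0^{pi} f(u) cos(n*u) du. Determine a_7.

-4/(49*pi)

a_7 = 2/pi ∫_0^{pi} (u + 2) cos(7*u) du.
Integrating by parts (boundary term plus one more integral), an antiderivative of (u + 2) cos(7*u) is u*sin(7*u)/7 + 2*sin(7*u)/7 + cos(7*u)/49; evaluating from 0 to pi: ∫_{0}^{pi} (u + 2) cos(7*u) du = (-1/49) - (1/49) = -2/49.
Hence a_7 = (2/pi)·(-2/49) = -4/(49*pi).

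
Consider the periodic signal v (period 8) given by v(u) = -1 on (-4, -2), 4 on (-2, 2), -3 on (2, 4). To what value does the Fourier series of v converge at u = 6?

u = 6 differs from u = -2 by 1 full period(s), and the series is 8-periodic.
At u = -2 the one-sided limits are v(-2^-) = -1 and v(-2^+) = 4.
By Dirichlet's theorem the series converges to their average, [(-1) + (4)]/2 = 3/2.

3/2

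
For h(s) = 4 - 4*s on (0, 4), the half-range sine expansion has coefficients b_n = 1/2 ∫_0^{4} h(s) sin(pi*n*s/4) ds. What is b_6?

b_6 = 1/2 ∫_0^{4} (4 - 4*s) sin(3*pi*s/2) ds.
Integrating by parts (boundary term plus one more integral), an antiderivative of (4 - 4*s) sin(3*pi*s/2) is 8*s*cos(3*pi*s/2)/(3*pi) - 16*sin(3*pi*s/2)/(9*pi**2) - 8*cos(3*pi*s/2)/(3*pi); evaluating from 0 to 4: ∫_{0}^{4} (4 - 4*s) sin(3*pi*s/2) ds = (8/pi) - (-8/(3*pi)) = 32/(3*pi).
Hence b_6 = (1/2)·(32/(3*pi)) = 16/(3*pi).

16/(3*pi)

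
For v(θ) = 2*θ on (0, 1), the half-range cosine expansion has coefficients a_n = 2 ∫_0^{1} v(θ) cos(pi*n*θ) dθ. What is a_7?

a_7 = 2 ∫_0^{1} (2*θ) cos(7*pi*θ) dθ.
Integrating by parts (boundary term plus one more integral), an antiderivative of (2*θ) cos(7*pi*θ) is 2*θ*sin(7*pi*θ)/(7*pi) + 2*cos(7*pi*θ)/(49*pi**2); evaluating from 0 to 1: ∫_{0}^{1} (2*θ) cos(7*pi*θ) dθ = (-2/(49*pi**2)) - (2/(49*pi**2)) = -4/(49*pi**2).
Hence a_7 = 2·(-4/(49*pi**2)) = -8/(49*pi**2).

-8/(49*pi**2)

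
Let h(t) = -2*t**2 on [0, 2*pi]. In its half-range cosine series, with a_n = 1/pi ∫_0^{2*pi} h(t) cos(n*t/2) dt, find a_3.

32/9

a_3 = 1/pi ∫_0^{2*pi} (-2*t**2) cos(3*t/2) dt.
Integrating by parts twice (tabular method), an antiderivative of (-2*t**2) cos(3*t/2) is -4*t**2*sin(3*t/2)/3 - 16*t*cos(3*t/2)/9 + 32*sin(3*t/2)/27; evaluating from 0 to 2*pi: ∫_{0}^{2*pi} (-2*t**2) cos(3*t/2) dt = (32*pi/9) - (0) = 32*pi/9.
Hence a_3 = (1/pi)·(32*pi/9) = 32/9.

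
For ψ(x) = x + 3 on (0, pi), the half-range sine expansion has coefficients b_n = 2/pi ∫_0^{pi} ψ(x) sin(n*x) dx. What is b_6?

-1/3

b_6 = 2/pi ∫_0^{pi} (x + 3) sin(6*x) dx.
Integrating by parts (boundary term plus one more integral), an antiderivative of (x + 3) sin(6*x) is -x*cos(6*x)/6 + sin(6*x)/36 - cos(6*x)/2; evaluating from 0 to pi: ∫_{0}^{pi} (x + 3) sin(6*x) dx = (-pi/6 - 1/2) - (-1/2) = -pi/6.
Hence b_6 = (2/pi)·(-pi/6) = -1/3.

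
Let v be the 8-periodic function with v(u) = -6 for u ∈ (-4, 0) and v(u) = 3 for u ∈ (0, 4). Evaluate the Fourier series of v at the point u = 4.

-3/2

u = 4 differs from u = -4 by 1 full period(s), and the series is 8-periodic.
At u = -4 the one-sided limits are v(-4^-) = 3 and v(-4^+) = -6.
By Dirichlet's theorem the series converges to their average, [(3) + (-6)]/2 = -3/2.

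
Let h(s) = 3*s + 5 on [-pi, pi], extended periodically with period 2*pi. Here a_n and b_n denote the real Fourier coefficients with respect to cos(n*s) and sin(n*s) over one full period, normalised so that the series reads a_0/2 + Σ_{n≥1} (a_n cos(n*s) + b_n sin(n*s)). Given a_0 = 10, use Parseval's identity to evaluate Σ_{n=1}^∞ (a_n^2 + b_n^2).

Parseval: a_0^2/2 + Σ_{n≥1} (a_n^2+b_n^2) = 1/pi ∫_{-pi}^{pi} h(s)^2 ds = 50 + 6*pi**2.
Subtract a_0^2/2 = 50: Σ (a_n^2+b_n^2) = 6*pi**2.

6*pi**2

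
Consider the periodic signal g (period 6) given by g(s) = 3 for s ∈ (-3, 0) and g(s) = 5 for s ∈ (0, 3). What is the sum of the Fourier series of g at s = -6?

4

s = -6 differs from s = 0 by -1 full period(s), and the series is 6-periodic.
At s = 0 the one-sided limits are g(0^-) = 3 and g(0^+) = 5.
By Dirichlet's theorem the series converges to their average, [(3) + (5)]/2 = 4.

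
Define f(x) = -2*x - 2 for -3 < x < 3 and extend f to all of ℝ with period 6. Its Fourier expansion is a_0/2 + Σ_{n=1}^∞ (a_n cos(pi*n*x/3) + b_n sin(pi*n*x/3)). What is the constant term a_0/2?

a_0 = 1/3 ∫_{-3}^{3} f(x) dx = 1/3 · (-12) = -4.
So the constant term a_0/2 = -2.

-2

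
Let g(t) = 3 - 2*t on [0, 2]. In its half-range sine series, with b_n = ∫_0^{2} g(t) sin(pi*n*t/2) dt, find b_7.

b_7 = ∫_0^{2} (3 - 2*t) sin(7*pi*t/2) dt.
Integrating by parts (boundary term plus one more integral), an antiderivative of (3 - 2*t) sin(7*pi*t/2) is 4*t*cos(7*pi*t/2)/(7*pi) - 8*sin(7*pi*t/2)/(49*pi**2) - 6*cos(7*pi*t/2)/(7*pi); evaluating from 0 to 2: ∫_{0}^{2} (3 - 2*t) sin(7*pi*t/2) dt = (-2/(7*pi)) - (-6/(7*pi)) = 4/(7*pi).
Hence b_7 = 4/(7*pi).

4/(7*pi)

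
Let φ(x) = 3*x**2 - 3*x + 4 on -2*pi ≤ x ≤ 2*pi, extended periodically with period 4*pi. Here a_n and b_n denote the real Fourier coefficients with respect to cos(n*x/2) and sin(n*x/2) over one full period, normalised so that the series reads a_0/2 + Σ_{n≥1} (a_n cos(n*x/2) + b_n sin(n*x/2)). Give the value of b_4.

3

b_4 = (1/(2*pi)) ∫_{-2*pi}^{2*pi} φ(x) sin(2*x) dx.
Integrating by parts twice (tabular method), an antiderivative of (3*x**2 - 3*x + 4) sin(2*x) is -3*x**2*cos(2*x)/2 + 3*x*sin(2*x)/2 + 3*x*cos(2*x)/2 - 3*sin(2*x)/4 - 5*cos(2*x)/4; evaluating from -2*pi to 2*pi: ∫_{-2*pi}^{2*pi} (3*x**2 - 3*x + 4) sin(2*x) dx = (-6*pi**2 - 5/4 + 3*pi) - (-6*pi**2 - 3*pi - 5/4) = 6*pi.
Hence b_4 = (1/(2*pi))·(6*pi) = 3.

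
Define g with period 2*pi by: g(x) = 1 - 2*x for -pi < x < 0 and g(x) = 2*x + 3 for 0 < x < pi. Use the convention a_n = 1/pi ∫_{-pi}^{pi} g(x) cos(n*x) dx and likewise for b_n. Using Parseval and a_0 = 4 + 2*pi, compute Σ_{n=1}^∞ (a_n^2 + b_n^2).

2 + 2*pi**2/3

Parseval: a_0^2/2 + Σ_{n≥1} (a_n^2+b_n^2) = 1/pi ∫_{-pi}^{pi} g(x)^2 dx = 10 + 8*pi + 8*pi**2/3.
Subtract a_0^2/2 = 2*(2 + pi)**2: Σ (a_n^2+b_n^2) = 2 + 2*pi**2/3.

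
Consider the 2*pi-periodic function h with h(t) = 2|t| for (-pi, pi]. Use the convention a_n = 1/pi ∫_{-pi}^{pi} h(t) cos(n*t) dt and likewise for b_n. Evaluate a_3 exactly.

-8/(9*pi)

a_3 = 1/pi ∫_{-pi}^{pi} h(t) cos(3*t) dt.
h is even and cos(3*t) is even, so the integrand is even and a_3 = 2/pi ∫_0^{pi} h(t) cos(3*t) dt.
Integrating by parts (boundary term plus one more integral), an antiderivative of (2*t) cos(3*t) is 2*t*sin(3*t)/3 + 2*cos(3*t)/9; evaluating from 0 to pi: ∫_{0}^{pi} (2*t) cos(3*t) dt = (-2/9) - (2/9) = -4/9.
Hence a_3 = (2/pi)·(-4/9) = -8/(9*pi).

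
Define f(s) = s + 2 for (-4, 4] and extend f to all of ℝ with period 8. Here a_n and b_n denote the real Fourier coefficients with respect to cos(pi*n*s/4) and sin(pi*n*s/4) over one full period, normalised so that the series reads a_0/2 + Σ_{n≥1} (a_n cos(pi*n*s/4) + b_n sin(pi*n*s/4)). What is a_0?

a_0 = 1/4 ∫_{-4}^{4} f(s) ds = 1/4 · (16) = 4.

4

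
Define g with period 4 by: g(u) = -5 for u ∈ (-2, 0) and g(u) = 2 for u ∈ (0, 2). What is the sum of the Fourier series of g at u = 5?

2

u = 5 differs from u = 1 by 1 full period(s), and the series is 4-periodic.
g is continuous at u = 1 with value 2, so the series converges to 2 there.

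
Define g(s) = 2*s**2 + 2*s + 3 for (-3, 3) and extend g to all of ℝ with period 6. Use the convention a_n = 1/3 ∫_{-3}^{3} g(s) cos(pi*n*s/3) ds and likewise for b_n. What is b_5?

12/(5*pi)

b_5 = 1/3 ∫_{-3}^{3} g(s) sin(5*pi*s/3) ds.
Integrating by parts twice (tabular method), an antiderivative of (2*s**2 + 2*s + 3) sin(5*pi*s/3) is -6*s**2*cos(5*pi*s/3)/(5*pi) + 36*s*sin(5*pi*s/3)/(25*pi**2) - 6*s*cos(5*pi*s/3)/(5*pi) + 18*sin(5*pi*s/3)/(25*pi**2) - 9*cos(5*pi*s/3)/(5*pi) + 108*cos(5*pi*s/3)/(125*pi**3); evaluating from -3 to 3: ∫_{-3}^{3} (2*s**2 + 2*s + 3) sin(5*pi*s/3) ds = (27*(-4 + 75*pi**2)/(125*pi**3)) - (-108/(125*pi**3) + 9/pi) = 36/(5*pi).
Hence b_5 = (1/3)·(36/(5*pi)) = 12/(5*pi).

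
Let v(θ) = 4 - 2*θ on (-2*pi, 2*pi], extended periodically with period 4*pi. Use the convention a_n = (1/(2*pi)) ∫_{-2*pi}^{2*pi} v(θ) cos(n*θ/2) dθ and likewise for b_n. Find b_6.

4/3

b_6 = (1/(2*pi)) ∫_{-2*pi}^{2*pi} v(θ) sin(3*θ) dθ.
Integrating by parts (boundary term plus one more integral), an antiderivative of (4 - 2*θ) sin(3*θ) is 2*θ*cos(3*θ)/3 - 2*sin(3*θ)/9 - 4*cos(3*θ)/3; evaluating from -2*pi to 2*pi: ∫_{-2*pi}^{2*pi} (4 - 2*θ) sin(3*θ) dθ = (-4/3 + 4*pi/3) - (-4*pi/3 - 4/3) = 8*pi/3.
Hence b_6 = (1/(2*pi))·(8*pi/3) = 4/3.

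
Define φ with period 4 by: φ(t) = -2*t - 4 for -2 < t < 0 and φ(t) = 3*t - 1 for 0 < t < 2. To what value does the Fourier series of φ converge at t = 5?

t = 5 differs from t = 1 by 1 full period(s), and the series is 4-periodic.
φ is continuous at t = 1 with value 2, so the series converges to 2 there.

2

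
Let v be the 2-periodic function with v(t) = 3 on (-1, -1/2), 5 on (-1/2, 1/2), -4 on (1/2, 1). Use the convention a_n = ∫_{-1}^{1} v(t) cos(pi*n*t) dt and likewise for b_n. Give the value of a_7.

a_7 = ∫_{-1}^{1} v(t) cos(7*pi*t) dt.
Split the integral at the breakpoints.
Directly, an antiderivative of (3) cos(7*pi*t) is 3*sin(7*pi*t)/(7*pi); evaluating from -1 to -1/2: ∫_{-1}^{-1/2} (3) cos(7*pi*t) dt = (3/(7*pi)) - (0) = 3/(7*pi).
Directly, an antiderivative of (5) cos(7*pi*t) is 5*sin(7*pi*t)/(7*pi); evaluating from -1/2 to 1/2: ∫_{-1/2}^{1/2} (5) cos(7*pi*t) dt = (-5/(7*pi)) - (5/(7*pi)) = -10/(7*pi).
Directly, an antiderivative of (-4) cos(7*pi*t) is -4*sin(7*pi*t)/(7*pi); evaluating from 1/2 to 1: ∫_{1/2}^{1} (-4) cos(7*pi*t) dt = (0) - (4/(7*pi)) = -4/(7*pi).
Summing the pieces gives a_7 = -11/(7*pi).

-11/(7*pi)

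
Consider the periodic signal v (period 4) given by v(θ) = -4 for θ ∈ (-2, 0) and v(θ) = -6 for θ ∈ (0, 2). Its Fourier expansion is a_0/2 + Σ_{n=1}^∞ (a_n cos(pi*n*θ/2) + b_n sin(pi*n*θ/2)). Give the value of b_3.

-4/(3*pi)

b_3 = 1/2 ∫_{-2}^{2} v(θ) sin(3*pi*θ/2) dθ.
Split the integral at the breakpoints.
Directly, an antiderivative of (-4) sin(3*pi*θ/2) is 8*cos(3*pi*θ/2)/(3*pi); evaluating from -2 to 0: ∫_{-2}^{0} (-4) sin(3*pi*θ/2) dθ = (8/(3*pi)) - (-8/(3*pi)) = 16/(3*pi).
Directly, an antiderivative of (-6) sin(3*pi*θ/2) is 4*cos(3*pi*θ/2)/pi; evaluating from 0 to 2: ∫_{0}^{2} (-6) sin(3*pi*θ/2) dθ = (-4/pi) - (4/pi) = -8/pi.
Summing the pieces and multiplying by (1/2) gives b_3 = -4/(3*pi).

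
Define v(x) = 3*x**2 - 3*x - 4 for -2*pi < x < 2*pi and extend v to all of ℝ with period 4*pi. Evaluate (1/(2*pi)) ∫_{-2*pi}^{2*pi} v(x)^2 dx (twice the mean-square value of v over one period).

(1/(2*pi)) ∫_{-2*pi}^{2*pi} v(x)^2 dx = (1/(2*pi)) · (-80*pi**3 + 64*pi + 576*pi**5/5) = -40*pi**2 + 32 + 288*pi**4/5.

-40*pi**2 + 32 + 288*pi**4/5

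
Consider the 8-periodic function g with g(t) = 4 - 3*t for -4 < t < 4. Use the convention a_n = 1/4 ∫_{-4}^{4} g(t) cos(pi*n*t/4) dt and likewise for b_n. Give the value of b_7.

b_7 = 1/4 ∫_{-4}^{4} g(t) sin(7*pi*t/4) dt.
Integrating by parts (boundary term plus one more integral), an antiderivative of (4 - 3*t) sin(7*pi*t/4) is 12*t*cos(7*pi*t/4)/(7*pi) - 48*sin(7*pi*t/4)/(49*pi**2) - 16*cos(7*pi*t/4)/(7*pi); evaluating from -4 to 4: ∫_{-4}^{4} (4 - 3*t) sin(7*pi*t/4) dt = (-32/(7*pi)) - (64/(7*pi)) = -96/(7*pi).
Hence b_7 = (1/4)·(-96/(7*pi)) = -24/(7*pi).

-24/(7*pi)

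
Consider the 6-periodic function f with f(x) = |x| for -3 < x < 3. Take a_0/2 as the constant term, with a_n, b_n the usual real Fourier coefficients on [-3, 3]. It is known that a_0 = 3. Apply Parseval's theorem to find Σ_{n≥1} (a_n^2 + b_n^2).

Parseval: a_0^2/2 + Σ_{n≥1} (a_n^2+b_n^2) = 1/3 ∫_{-3}^{3} f(x)^2 dx = 6.
Subtract a_0^2/2 = 9/2: Σ (a_n^2+b_n^2) = 3/2.

3/2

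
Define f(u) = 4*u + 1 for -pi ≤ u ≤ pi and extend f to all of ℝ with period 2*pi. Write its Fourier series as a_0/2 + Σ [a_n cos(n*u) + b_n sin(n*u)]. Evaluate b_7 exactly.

8/7

b_7 = 1/pi ∫_{-pi}^{pi} f(u) sin(7*u) du.
Integrating by parts (boundary term plus one more integral), an antiderivative of (4*u + 1) sin(7*u) is -4*u*cos(7*u)/7 + 4*sin(7*u)/49 - cos(7*u)/7; evaluating from -pi to pi: ∫_{-pi}^{pi} (4*u + 1) sin(7*u) du = (1/7 + 4*pi/7) - (1/7 - 4*pi/7) = 8*pi/7.
Hence b_7 = (1/pi)·(8*pi/7) = 8/7.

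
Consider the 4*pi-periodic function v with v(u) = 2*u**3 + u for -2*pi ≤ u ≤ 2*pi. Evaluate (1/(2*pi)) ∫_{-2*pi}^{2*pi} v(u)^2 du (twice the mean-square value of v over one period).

(1/(2*pi)) ∫_{-2*pi}^{2*pi} v(u)^2 du = (1/(2*pi)) · (16*pi**3*(35 + 336*pi**2 + 960*pi**4)/105) = 8*pi**2*(35 + 336*pi**2 + 960*pi**4)/105.

8*pi**2*(35 + 336*pi**2 + 960*pi**4)/105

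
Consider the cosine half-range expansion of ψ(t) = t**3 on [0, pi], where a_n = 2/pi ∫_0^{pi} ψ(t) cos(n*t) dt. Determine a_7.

6*(4 - 49*pi**2)/(2401*pi)

a_7 = 2/pi ∫_0^{pi} (t**3) cos(7*t) dt.
Integrating by parts three times (tabular method), an antiderivative of (t**3) cos(7*t) is t**3*sin(7*t)/7 + 3*t**2*cos(7*t)/49 - 6*t*sin(7*t)/343 - 6*cos(7*t)/2401; evaluating from 0 to pi: ∫_{0}^{pi} (t**3) cos(7*t) dt = (6/2401 - 3*pi**2/49) - (-6/2401) = 12/2401 - 3*pi**2/49.
Hence a_7 = (2/pi)·(12/2401 - 3*pi**2/49) = 6*(4 - 49*pi**2)/(2401*pi).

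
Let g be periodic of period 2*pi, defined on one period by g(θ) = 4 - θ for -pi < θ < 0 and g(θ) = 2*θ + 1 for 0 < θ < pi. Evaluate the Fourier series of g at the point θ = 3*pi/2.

pi/2 + 4

θ = 3*pi/2 differs from θ = -pi/2 by 1 full period(s), and the series is 2*pi-periodic.
g is continuous at θ = -pi/2 with value pi/2 + 4, so the series converges to pi/2 + 4 there.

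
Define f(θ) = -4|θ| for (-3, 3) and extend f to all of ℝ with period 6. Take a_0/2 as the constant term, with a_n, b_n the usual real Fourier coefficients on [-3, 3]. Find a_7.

a_7 = 1/3 ∫_{-3}^{3} f(θ) cos(7*pi*θ/3) dθ.
f is even and cos(7*pi*θ/3) is even, so the integrand is even and a_7 = 2/3 ∫_0^{3} f(θ) cos(7*pi*θ/3) dθ.
Integrating by parts (boundary term plus one more integral), an antiderivative of (-4*θ) cos(7*pi*θ/3) is -12*θ*sin(7*pi*θ/3)/(7*pi) - 36*cos(7*pi*θ/3)/(49*pi**2); evaluating from 0 to 3: ∫_{0}^{3} (-4*θ) cos(7*pi*θ/3) dθ = (36/(49*pi**2)) - (-36/(49*pi**2)) = 72/(49*pi**2).
Hence a_7 = (2/3)·(72/(49*pi**2)) = 48/(49*pi**2).

48/(49*pi**2)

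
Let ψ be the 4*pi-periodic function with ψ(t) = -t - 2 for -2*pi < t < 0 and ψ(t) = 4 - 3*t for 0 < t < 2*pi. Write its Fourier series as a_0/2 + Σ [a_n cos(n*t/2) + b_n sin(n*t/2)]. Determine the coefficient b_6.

b_6 = (1/(2*pi)) ∫_{-2*pi}^{2*pi} ψ(t) sin(3*t) dt.
Split the integral at the breakpoints.
Integrating by parts (boundary term plus one more integral), an antiderivative of (-t - 2) sin(3*t) is t*cos(3*t)/3 - sin(3*t)/9 + 2*cos(3*t)/3; evaluating from -2*pi to 0: ∫_{-2*pi}^{0} (-t - 2) sin(3*t) dt = (2/3) - (2/3 - 2*pi/3) = 2*pi/3.
Integrating by parts (boundary term plus one more integral), an antiderivative of (4 - 3*t) sin(3*t) is t*cos(3*t) - sin(3*t)/3 - 4*cos(3*t)/3; evaluating from 0 to 2*pi: ∫_{0}^{2*pi} (4 - 3*t) sin(3*t) dt = (-4/3 + 2*pi) - (-4/3) = 2*pi.
Summing the pieces and multiplying by (1/(2*pi)) gives b_6 = 4/3.

4/3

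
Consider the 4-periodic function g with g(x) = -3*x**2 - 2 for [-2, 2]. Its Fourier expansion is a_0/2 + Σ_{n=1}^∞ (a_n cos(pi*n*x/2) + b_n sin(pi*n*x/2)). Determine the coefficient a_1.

48/pi**2

a_1 = 1/2 ∫_{-2}^{2} g(x) cos(pi*x/2) dx.
g is even and cos(pi*x/2) is even, so the integrand is even and a_1 = ∫_0^{2} g(x) cos(pi*x/2) dx.
Integrating by parts twice (tabular method), an antiderivative of (-3*x**2 - 2) cos(pi*x/2) is -6*x**2*sin(pi*x/2)/pi - 24*x*cos(pi*x/2)/pi**2 - 4*sin(pi*x/2)/pi + 48*sin(pi*x/2)/pi**3; evaluating from 0 to 2: ∫_{0}^{2} (-3*x**2 - 2) cos(pi*x/2) dx = (48/pi**2) - (0) = 48/pi**2.
Hence a_1 = 48/pi**2.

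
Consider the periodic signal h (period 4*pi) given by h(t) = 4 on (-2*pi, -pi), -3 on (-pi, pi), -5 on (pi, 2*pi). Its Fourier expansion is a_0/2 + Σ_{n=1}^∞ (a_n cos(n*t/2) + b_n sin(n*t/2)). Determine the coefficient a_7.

5/(7*pi)

a_7 = (1/(2*pi)) ∫_{-2*pi}^{2*pi} h(t) cos(7*t/2) dt.
Split the integral at the breakpoints.
Directly, an antiderivative of (4) cos(7*t/2) is 8*sin(7*t/2)/7; evaluating from -2*pi to -pi: ∫_{-2*pi}^{-pi} (4) cos(7*t/2) dt = (8/7) - (0) = 8/7.
Directly, an antiderivative of (-3) cos(7*t/2) is -6*sin(7*t/2)/7; evaluating from -pi to pi: ∫_{-pi}^{pi} (-3) cos(7*t/2) dt = (6/7) - (-6/7) = 12/7.
Directly, an antiderivative of (-5) cos(7*t/2) is -10*sin(7*t/2)/7; evaluating from pi to 2*pi: ∫_{pi}^{2*pi} (-5) cos(7*t/2) dt = (0) - (10/7) = -10/7.
Summing the pieces and multiplying by (1/(2*pi)) gives a_7 = 5/(7*pi).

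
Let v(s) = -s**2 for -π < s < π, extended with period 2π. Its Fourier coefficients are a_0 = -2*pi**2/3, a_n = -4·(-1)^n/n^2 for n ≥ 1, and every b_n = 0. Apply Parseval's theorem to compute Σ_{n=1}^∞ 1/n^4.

Parseval: a_0^2/2 + Σ a_n^2 = (1/π) ∫_{-π}^{π} v(s)^2 ds = 2*pi**4/5.
Subtract a_0^2/2 = 2*pi**4/9: Σ a_n^2 = 8*pi**4/45.
Since a_n^2 = 16/n^4, Σ 1/n^4 = pi**4/90.

pi**4/90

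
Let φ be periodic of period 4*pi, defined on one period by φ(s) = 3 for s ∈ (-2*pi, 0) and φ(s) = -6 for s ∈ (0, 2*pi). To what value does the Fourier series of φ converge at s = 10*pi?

s = 10*pi differs from s = 2*pi by 2 full period(s), and the series is 4*pi-periodic.
At s = 2*pi the one-sided limits are φ(2*pi^-) = -6 and φ(2*pi^+) = 3.
By Dirichlet's theorem the series converges to their average, [(-6) + (3)]/2 = -3/2.

-3/2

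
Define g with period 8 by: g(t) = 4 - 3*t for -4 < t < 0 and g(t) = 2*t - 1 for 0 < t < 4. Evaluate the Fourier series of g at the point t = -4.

23/2

At t = -4 the one-sided limits are g(-4^-) = 7 and g(-4^+) = 16.
By Dirichlet's theorem the series converges to their average, [(7) + (16)]/2 = 23/2.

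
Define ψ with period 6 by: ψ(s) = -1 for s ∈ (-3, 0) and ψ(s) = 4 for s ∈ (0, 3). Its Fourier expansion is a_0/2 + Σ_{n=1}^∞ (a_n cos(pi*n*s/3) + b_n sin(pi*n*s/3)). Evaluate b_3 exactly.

b_3 = 1/3 ∫_{-3}^{3} ψ(s) sin(pi*s) ds.
Split the integral at the breakpoints.
Directly, an antiderivative of (-1) sin(pi*s) is cos(pi*s)/pi; evaluating from -3 to 0: ∫_{-3}^{0} (-1) sin(pi*s) ds = (1/pi) - (-1/pi) = 2/pi.
Directly, an antiderivative of (4) sin(pi*s) is -4*cos(pi*s)/pi; evaluating from 0 to 3: ∫_{0}^{3} (4) sin(pi*s) ds = (4/pi) - (-4/pi) = 8/pi.
Summing the pieces and multiplying by (1/3) gives b_3 = 10/(3*pi).

10/(3*pi)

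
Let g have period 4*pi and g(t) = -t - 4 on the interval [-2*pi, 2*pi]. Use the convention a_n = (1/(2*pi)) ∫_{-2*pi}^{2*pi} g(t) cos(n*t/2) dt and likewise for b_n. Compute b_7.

b_7 = (1/(2*pi)) ∫_{-2*pi}^{2*pi} g(t) sin(7*t/2) dt.
Integrating by parts (boundary term plus one more integral), an antiderivative of (-t - 4) sin(7*t/2) is 2*t*cos(7*t/2)/7 - 4*sin(7*t/2)/49 + 8*cos(7*t/2)/7; evaluating from -2*pi to 2*pi: ∫_{-2*pi}^{2*pi} (-t - 4) sin(7*t/2) dt = (-4*pi/7 - 8/7) - (-8/7 + 4*pi/7) = -8*pi/7.
Hence b_7 = (1/(2*pi))·(-8*pi/7) = -4/7.

-4/7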